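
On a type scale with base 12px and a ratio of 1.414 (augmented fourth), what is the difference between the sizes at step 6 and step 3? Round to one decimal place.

62.0px

Step 3: 12.0 × 1.414³ = 33.926px
Step 6: 12.0 × 1.414⁶ = 95.913px
Difference: 95.913 − 33.926 = 61.987px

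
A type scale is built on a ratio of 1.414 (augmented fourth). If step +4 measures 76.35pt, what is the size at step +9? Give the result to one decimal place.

431.6pt

Moving from step +4 to step +9 is 5 steps up, so multiply by r⁵.
76.35 × 1.414⁵ = 76.35 × 5.65258 ≈ 431.575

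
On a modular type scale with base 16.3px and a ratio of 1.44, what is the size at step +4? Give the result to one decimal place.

A modular type scale is a geometric sequence: sizeₙ = base × rⁿ.
16.3 × 1.44⁴ = 16.3 × 4.29982 ≈ 70.09

70.1px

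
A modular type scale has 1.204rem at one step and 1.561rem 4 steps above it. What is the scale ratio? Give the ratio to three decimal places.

r⁴ = 1.561 / 1.204, so r = (1.561/1.204)^(1/4).
r = 1.2965^(1/4) ≈ 1.0671

1.067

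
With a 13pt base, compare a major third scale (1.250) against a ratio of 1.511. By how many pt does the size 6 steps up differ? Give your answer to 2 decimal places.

Major third: 13.0 × 1.250⁶ = 49.5911pt
At 1.511: 13.0 × 1.511⁶ = 154.7142pt
Difference: 154.7142 − 49.5911 = 105.1231pt

105.12pt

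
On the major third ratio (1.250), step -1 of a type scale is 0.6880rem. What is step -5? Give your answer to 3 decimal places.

0.6880 ÷ 1.250⁴ = 0.6880 ÷ 2.44141 ≈ 0.282

0.282rem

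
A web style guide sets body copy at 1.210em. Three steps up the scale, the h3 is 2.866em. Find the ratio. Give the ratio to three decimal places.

r³ = 2.866 / 1.210, so r = (2.866/1.210)^(1/3).
r = 2.3686^(1/3) ≈ 1.3330

1.333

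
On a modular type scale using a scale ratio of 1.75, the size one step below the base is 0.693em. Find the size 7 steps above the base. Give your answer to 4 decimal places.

Moving from step -1 to step +7 is 8 steps up, so multiply by r⁸.
0.693 × 1.75⁸ = 0.693 × 87.96388 ≈ 60.9590

60.9590em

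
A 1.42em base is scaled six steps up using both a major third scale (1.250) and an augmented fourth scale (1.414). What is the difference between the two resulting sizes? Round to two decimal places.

Major third: 1.42 × 1.250⁶ = 5.4169em
Augmented fourth: 1.42 × 1.414⁶ = 11.3497em
Difference: 11.3497 − 5.4169 = 5.9328em

5.93em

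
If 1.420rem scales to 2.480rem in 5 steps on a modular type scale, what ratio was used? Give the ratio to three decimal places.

The ratio satisfies 1.420 × r⁵ = 2.480, so r = (2.480 / 1.420)^(1/5).
r = 1.7465^(1/5) ≈ 1.1180

1.118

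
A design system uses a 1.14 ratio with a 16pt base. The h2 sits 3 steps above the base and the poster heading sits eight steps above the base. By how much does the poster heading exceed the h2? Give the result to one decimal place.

21.9pt

Step 3: 16.0 × 1.14³ = 23.705pt
Step 8: 16.0 × 1.14⁸ = 45.641pt
Difference: 45.641 − 23.705 = 21.936pt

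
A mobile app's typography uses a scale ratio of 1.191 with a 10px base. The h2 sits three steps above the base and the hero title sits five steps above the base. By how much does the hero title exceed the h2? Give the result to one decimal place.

7.1px

Step 3: 10.0 × 1.191³ = 16.894px
Step 5: 10.0 × 1.191⁵ = 23.964px
Difference: 23.964 − 16.894 = 7.070px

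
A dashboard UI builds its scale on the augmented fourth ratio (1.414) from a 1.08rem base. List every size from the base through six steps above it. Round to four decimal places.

Step 0: 1.08rem
Step 1: 1.08 × 1.414 = 1.5271
Step 2: 1.08 × 1.414² = 2.1593
Step 3: 1.08 × 1.414³ = 3.0533
Step 4: 1.08 × 1.414⁴ = 4.3174
Step 5: 1.08 × 1.414⁵ = 6.1048
Step 6: 1.08 × 1.414⁶ = 8.6322

1.0800rem, 1.5271rem, 2.1593rem, 3.0533rem, 4.3174rem, 6.1048rem, 8.6322rem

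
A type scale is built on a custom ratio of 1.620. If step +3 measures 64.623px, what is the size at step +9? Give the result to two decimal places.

1168.09px

The gap is 9 − (3) = 6 steps, so the factor is 1.620^6.
64.623 × 1.620⁶ = 64.623 × 18.07549 ≈ 1168.092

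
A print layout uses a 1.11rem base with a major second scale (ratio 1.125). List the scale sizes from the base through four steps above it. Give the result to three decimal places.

Step 0: 1.11rem
Step 1: 1.11 × 1.125 = 1.249
Step 2: 1.11 × 1.125² = 1.405
Step 3: 1.11 × 1.125³ = 1.580
Step 4: 1.11 × 1.125⁴ = 1.778

1.110rem, 1.249rem, 1.405rem, 1.580rem, 1.778rem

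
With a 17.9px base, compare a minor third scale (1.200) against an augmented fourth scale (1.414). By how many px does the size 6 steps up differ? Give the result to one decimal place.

Minor third: 17.9 × 1.200⁶ = 53.449px
Augmented fourth: 17.9 × 1.414⁶ = 143.070px
Difference: 143.070 − 53.449 = 89.621px

89.6px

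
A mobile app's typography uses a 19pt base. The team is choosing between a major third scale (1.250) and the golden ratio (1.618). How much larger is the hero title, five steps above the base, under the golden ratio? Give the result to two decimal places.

Major third: 19.0 × 1.250⁵ = 57.9834pt
Golden ratio: 19.0 × 1.618⁵ = 210.6911pt
Difference: 210.6911 − 57.9834 = 152.7077pt

152.71pt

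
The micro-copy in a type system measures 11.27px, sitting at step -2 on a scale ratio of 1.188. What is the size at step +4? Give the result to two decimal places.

31.68px

11.27 × 1.188⁶ = 11.27 × 2.81124 ≈ 31.683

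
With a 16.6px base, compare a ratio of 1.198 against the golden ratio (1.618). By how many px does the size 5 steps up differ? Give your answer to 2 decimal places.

At 1.198: 16.6 × 1.198⁵ = 40.9630px
Golden ratio: 16.6 × 1.618⁵ = 184.0775px
Difference: 184.0775 − 40.9630 = 143.1145px

143.11px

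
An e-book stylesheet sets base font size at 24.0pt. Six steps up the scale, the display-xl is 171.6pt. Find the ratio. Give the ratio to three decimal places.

r⁶ = 171.6 / 24.0, so r = (171.6/24.0)^(1/6).
r = 7.1500^(1/6) ≈ 1.3880

1.388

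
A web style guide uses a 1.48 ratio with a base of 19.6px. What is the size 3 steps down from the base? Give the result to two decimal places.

19.6 ÷ 1.48³ = 19.6 ÷ 3.24179 ≈ 6.05

6.05px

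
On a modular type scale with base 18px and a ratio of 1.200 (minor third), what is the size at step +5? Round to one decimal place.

44.8px

A modular type scale is a geometric sequence: sizeₙ = base × rⁿ.
18.0 × 1.200⁵ = 18.0 × 2.48832 ≈ 44.79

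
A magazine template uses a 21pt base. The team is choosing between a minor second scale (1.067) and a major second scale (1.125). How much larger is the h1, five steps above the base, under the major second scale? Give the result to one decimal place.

8.8pt

Minor second: 21.0 × 1.067⁵ = 29.043pt
Major second: 21.0 × 1.125⁵ = 37.843pt
Difference: 37.843 − 29.043 = 8.800pt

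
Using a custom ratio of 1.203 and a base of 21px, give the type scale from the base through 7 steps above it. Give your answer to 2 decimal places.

21.00px, 25.26px, 30.39px, 36.56px, 43.98px, 52.91px, 63.65px, 76.57px

Step 0: 21px
Step 1: 21.0 × 1.203 = 25.26
Step 2: 21.0 × 1.203² = 30.39
Step 3: 21.0 × 1.203³ = 36.56
Step 4: 21.0 × 1.203⁴ = 43.98
Step 5: 21.0 × 1.203⁵ = 52.91
Step 6: 21.0 × 1.203⁶ = 63.65
Step 7: 21.0 × 1.203⁷ = 76.57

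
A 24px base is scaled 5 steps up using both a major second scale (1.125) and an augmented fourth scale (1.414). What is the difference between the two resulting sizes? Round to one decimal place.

92.4px

Major second: 24.0 × 1.125⁵ = 43.249px
Augmented fourth: 24.0 × 1.414⁵ = 135.662px
Difference: 135.662 − 43.249 = 92.413px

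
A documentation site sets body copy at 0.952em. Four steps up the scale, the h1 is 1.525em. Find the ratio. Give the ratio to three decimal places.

r⁴ = 1.525 / 0.952, so r = (1.525/0.952)^(1/4).
r = 1.6019^(1/4) ≈ 1.1250

1.125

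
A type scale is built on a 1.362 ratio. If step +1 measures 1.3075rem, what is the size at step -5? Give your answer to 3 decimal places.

0.205rem

Moving from step +1 to step -5 is 6 steps down, so divide by r⁶.
1.3075 ÷ 1.362⁶ = 1.3075 ÷ 6.38356 ≈ 0.205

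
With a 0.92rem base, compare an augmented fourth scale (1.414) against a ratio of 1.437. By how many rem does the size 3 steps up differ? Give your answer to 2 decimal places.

Augmented fourth: 0.92 × 1.414³ = 2.6010rem
At 1.437: 0.92 × 1.437³ = 2.7300rem
Difference: 2.7300 − 2.6010 = 0.1290rem

0.13rem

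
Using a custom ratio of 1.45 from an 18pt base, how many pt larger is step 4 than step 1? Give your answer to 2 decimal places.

Step 1: 18.0 × 1.45 = 26.1000pt
Step 4: 18.0 × 1.45⁴ = 79.5691pt
Difference: 79.5691 − 26.1000 = 53.4691pt

53.47pt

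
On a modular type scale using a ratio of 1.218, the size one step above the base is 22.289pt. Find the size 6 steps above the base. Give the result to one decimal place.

59.7pt

22.289 × 1.218⁵ = 22.289 × 2.68063 ≈ 59.749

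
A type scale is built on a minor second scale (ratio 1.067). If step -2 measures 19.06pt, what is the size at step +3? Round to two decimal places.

19.06 × 1.067⁵ = 19.06 × 1.38300 ≈ 26.360

26.36pt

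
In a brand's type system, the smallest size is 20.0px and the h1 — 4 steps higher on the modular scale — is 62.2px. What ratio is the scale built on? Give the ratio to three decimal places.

The ratio satisfies 20.0 × r⁴ = 62.2, so r = (62.2 / 20.0)^(1/4).
r = 3.1100^(1/4) ≈ 1.3280

1.328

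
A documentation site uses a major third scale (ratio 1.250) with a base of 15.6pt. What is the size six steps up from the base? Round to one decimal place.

15.6 × 1.250⁶ = 15.6 × 3.81470 ≈ 59.51

59.5pt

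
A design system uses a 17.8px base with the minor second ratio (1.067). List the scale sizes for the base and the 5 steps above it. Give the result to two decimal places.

17.80px, 18.99px, 20.27px, 21.62px, 23.07px, 24.62px

Step 0: 17.8px
Step 1: 17.8 × 1.067 = 18.99
Step 2: 17.8 × 1.067² = 20.27
Step 3: 17.8 × 1.067³ = 21.62
Step 4: 17.8 × 1.067⁴ = 23.07
Step 5: 17.8 × 1.067⁵ = 24.62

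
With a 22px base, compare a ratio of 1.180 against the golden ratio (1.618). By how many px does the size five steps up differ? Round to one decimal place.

193.6px

At 1.180: 22.0 × 1.180⁵ = 50.331px
Golden ratio: 22.0 × 1.618⁵ = 243.958px
Difference: 243.958 − 50.331 = 193.627px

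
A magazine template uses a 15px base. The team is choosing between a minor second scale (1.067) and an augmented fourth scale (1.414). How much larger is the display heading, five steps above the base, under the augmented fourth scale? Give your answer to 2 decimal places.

Minor second: 15.0 × 1.067⁵ = 20.7450px
Augmented fourth: 15.0 × 1.414⁵ = 84.7888px
Difference: 84.7888 − 20.7450 = 64.0438px

64.04px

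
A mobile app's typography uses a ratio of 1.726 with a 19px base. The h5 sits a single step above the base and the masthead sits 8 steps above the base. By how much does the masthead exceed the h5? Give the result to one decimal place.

1463.7px

Step 1: 19.0 × 1.726 = 32.794px
Step 8: 19.0 × 1.726⁸ = 1496.511px
Difference: 1496.511 − 32.794 = 1463.717px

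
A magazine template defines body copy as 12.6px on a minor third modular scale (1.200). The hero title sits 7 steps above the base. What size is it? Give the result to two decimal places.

45.15px

A modular type scale is a geometric sequence: sizeₙ = base × rⁿ.
12.6 × 1.200⁷ = 12.6 × 3.58318 ≈ 45.15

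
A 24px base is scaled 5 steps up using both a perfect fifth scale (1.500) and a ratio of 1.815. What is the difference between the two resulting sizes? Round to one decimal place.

290.5px

Perfect fifth: 24.0 × 1.500⁵ = 182.250px
At 1.815: 24.0 × 1.815⁵ = 472.710px
Difference: 472.710 − 182.250 = 290.460px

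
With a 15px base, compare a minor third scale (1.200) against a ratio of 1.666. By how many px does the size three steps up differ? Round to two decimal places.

Minor third: 15.0 × 1.200³ = 25.9200px
At 1.666: 15.0 × 1.666³ = 69.3611px
Difference: 69.3611 − 25.9200 = 43.4411px

43.44px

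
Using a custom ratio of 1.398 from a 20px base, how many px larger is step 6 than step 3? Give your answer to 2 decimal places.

94.66px

Step 3: 20.0 × 1.398³ = 54.6451px
Step 6: 20.0 × 1.398⁶ = 149.3045px
Difference: 149.3045 − 54.6451 = 94.6594px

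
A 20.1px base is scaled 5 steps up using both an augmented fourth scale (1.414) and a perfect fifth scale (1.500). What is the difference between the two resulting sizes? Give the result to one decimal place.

39.0px

Augmented fourth: 20.1 × 1.414⁵ = 113.617px
Perfect fifth: 20.1 × 1.500⁵ = 152.634px
Difference: 152.634 − 113.617 = 39.017px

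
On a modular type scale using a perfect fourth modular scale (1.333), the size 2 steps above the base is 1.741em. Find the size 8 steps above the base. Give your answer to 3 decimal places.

1.741 × 1.333⁶ = 1.741 × 5.61023 ≈ 9.767

9.767em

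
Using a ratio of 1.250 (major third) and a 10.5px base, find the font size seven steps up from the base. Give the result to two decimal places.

Each step on a modular scale multiplies by the ratio, so the size n steps from the base is base × ratioⁿ.
10.5 × 1.250⁷ = 10.5 × 4.76837 ≈ 50.07

50.07px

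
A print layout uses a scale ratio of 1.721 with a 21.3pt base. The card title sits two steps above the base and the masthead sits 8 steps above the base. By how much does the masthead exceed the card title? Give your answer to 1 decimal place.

Step 2: 21.3 × 1.721² = 63.087pt
Step 8: 21.3 × 1.721⁸ = 1639.180pt
Difference: 1639.180 − 63.087 = 1576.093pt

1576.1pt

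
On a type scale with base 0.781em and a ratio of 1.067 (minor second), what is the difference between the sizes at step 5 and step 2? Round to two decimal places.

0.19em

Step 2: 0.781 × 1.067² = 0.8892em
Step 5: 0.781 × 1.067⁵ = 1.0801em
Difference: 1.0801 − 0.8892 = 0.1909em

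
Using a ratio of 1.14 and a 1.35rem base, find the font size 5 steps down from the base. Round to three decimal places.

1.35 ÷ 1.14⁵ = 1.35 ÷ 1.92541 ≈ 0.701

0.701rem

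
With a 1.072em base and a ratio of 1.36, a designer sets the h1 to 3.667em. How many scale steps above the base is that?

1.36ⁿ = 3.667 / 1.072 = 3.4207
n = ln(3.4207) / ln(1.36) = 1.2298 / 0.3075 ≈ 4.00

4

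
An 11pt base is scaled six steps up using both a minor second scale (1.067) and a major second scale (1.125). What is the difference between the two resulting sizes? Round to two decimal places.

Minor second: 11.0 × 1.067⁶ = 16.2323pt
Major second: 11.0 × 1.125⁶ = 22.3002pt
Difference: 22.3002 − 16.2323 = 6.0679pt

6.07pt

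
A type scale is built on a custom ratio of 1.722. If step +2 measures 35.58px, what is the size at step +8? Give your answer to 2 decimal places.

927.69px

The gap is 8 − (2) = 6 steps, so the factor is 1.722^6.
35.58 × 1.722⁶ = 35.58 × 26.07347 ≈ 927.694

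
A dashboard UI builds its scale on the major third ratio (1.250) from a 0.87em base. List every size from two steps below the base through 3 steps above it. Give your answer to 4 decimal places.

0.5568em, 0.6960em, 0.8700em, 1.0875em, 1.3594em, 1.6992em

Step -2: 0.87 ÷ 1.250² = 0.5568
Step -1: 0.87 ÷ 1.250 = 0.6960
Step 0: 0.87em
Step 1: 0.87 × 1.250 = 1.0875
Step 2: 0.87 × 1.250² = 1.3594
Step 3: 0.87 × 1.250³ = 1.6992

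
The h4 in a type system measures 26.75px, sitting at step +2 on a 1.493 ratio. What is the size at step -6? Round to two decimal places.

26.75 ÷ 1.493⁸ = 26.75 ÷ 24.68758 ≈ 1.084

1.08px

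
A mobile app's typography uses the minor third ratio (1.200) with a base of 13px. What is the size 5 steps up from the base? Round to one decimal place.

13.0 × 1.200⁵ = 13.0 × 2.48832 ≈ 32.35

32.3px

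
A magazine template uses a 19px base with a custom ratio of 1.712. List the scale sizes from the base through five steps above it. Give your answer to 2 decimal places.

Step 0: 19px
Step 1: 19.0 × 1.712 = 32.53
Step 2: 19.0 × 1.712² = 55.69
Step 3: 19.0 × 1.712³ = 95.34
Step 4: 19.0 × 1.712⁴ = 163.22
Step 5: 19.0 × 1.712⁵ = 279.43

19.00px, 32.53px, 55.69px, 95.34px, 163.22px, 279.43px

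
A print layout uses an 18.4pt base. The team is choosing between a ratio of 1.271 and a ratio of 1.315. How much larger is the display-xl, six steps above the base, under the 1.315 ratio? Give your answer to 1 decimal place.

17.6pt

At 1.271: 18.4 × 1.271⁶ = 77.570pt
At 1.315: 18.4 × 1.315⁶ = 95.142pt
Difference: 95.142 − 77.570 = 17.572pt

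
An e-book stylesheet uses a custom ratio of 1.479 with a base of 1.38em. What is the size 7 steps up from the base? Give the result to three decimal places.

21.363em

1.38 × 1.479⁷ = 1.38 × 15.48022 ≈ 21.363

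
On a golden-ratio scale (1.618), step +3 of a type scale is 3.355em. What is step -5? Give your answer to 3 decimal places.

0.071em

3.355 ÷ 1.618⁸ = 3.355 ÷ 46.97082 ≈ 0.071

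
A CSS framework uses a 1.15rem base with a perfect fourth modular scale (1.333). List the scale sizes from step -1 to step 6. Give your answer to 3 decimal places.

0.863rem, 1.150rem, 1.533rem, 2.043rem, 2.724rem, 3.631rem, 4.840rem, 6.452rem

Step -1: 1.15 ÷ 1.333 = 0.863
Step 0: 1.15rem
Step 1: 1.15 × 1.333 = 1.533
Step 2: 1.15 × 1.333² = 2.043
Step 3: 1.15 × 1.333³ = 2.724
Step 4: 1.15 × 1.333⁴ = 3.631
Step 5: 1.15 × 1.333⁵ = 4.840
Step 6: 1.15 × 1.333⁶ = 6.452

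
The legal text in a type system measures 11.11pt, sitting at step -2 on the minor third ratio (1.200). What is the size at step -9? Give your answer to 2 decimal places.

Moving from step -2 to step -9 is 7 steps down, so divide by r⁷.
11.11 ÷ 1.200⁷ = 11.11 ÷ 3.58318 ≈ 3.101

3.10pt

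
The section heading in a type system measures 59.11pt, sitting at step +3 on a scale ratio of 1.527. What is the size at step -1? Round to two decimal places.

10.87pt

59.11 ÷ 1.527⁴ = 59.11 ÷ 5.43696 ≈ 10.872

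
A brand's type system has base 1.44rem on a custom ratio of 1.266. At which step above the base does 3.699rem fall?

1.266ⁿ = 3.699 / 1.44 = 2.5688
n = ln(2.5688) / ln(1.266) = 0.9434 / 0.2359 ≈ 4.00

4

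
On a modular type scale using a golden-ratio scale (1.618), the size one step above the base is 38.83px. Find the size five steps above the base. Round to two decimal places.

266.12px

Moving from step +1 to step +5 is 4 steps up, so multiply by r⁴.
38.83 × 1.618⁴ = 38.83 × 6.85353 ≈ 266.122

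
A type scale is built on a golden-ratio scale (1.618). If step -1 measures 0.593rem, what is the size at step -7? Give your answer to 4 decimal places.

Moving from step -1 to step -7 is 6 steps down, so divide by r⁶.
0.593 ÷ 1.618⁶ = 0.593 ÷ 17.94201 ≈ 0.0331

0.0331rem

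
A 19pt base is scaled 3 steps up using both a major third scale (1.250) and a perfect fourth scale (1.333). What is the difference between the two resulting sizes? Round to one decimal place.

Major third: 19.0 × 1.250³ = 37.109pt
Perfect fourth: 19.0 × 1.333³ = 45.003pt
Difference: 45.003 − 37.109 = 7.894pt

7.9pt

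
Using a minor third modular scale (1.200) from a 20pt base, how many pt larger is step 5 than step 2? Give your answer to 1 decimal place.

Step 2: 20.0 × 1.200² = 28.800pt
Step 5: 20.0 × 1.200⁵ = 49.766pt
Difference: 49.766 − 28.800 = 20.966pt

21.0pt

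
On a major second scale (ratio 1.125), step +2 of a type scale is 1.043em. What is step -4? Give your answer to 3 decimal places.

0.514em

1.043 ÷ 1.125⁶ = 1.043 ÷ 2.02729 ≈ 0.514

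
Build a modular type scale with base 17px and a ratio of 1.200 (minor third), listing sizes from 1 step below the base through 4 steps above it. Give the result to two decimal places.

Step -1: 17.0 ÷ 1.200 = 14.17
Step 0: 17px
Step 1: 17.0 × 1.200 = 20.40
Step 2: 17.0 × 1.200² = 24.48
Step 3: 17.0 × 1.200³ = 29.38
Step 4: 17.0 × 1.200⁴ = 35.25

14.17px, 17.00px, 20.40px, 24.48px, 29.38px, 35.25px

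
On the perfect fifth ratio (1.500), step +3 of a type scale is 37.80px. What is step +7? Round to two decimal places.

Moving from step +3 to step +7 is 4 steps up, so multiply by r⁴.
37.80 × 1.500⁴ = 37.80 × 5.06250 ≈ 191.362

191.36px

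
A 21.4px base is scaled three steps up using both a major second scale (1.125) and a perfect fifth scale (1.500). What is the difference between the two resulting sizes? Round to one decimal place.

Major second: 21.4 × 1.125³ = 30.470px
Perfect fifth: 21.4 × 1.500³ = 72.225px
Difference: 72.225 − 30.470 = 41.755px

41.8px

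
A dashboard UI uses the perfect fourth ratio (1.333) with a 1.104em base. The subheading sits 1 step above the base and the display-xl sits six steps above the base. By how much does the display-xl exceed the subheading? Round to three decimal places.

Step 1: 1.104 × 1.333 = 1.47163em
Step 6: 1.104 × 1.333⁶ = 6.19370em
Difference: 6.19370 − 1.47163 = 4.72207em

4.722em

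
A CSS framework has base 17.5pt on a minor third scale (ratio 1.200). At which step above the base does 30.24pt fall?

1.200ⁿ = 30.24 / 17.5 = 1.7280
n = ln(1.7280) / ln(1.200) = 0.5470 / 0.1823 ≈ 3.00

3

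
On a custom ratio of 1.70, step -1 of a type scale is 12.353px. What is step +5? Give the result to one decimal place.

298.2px

The gap is 5 − (-1) = 6 steps, so the factor is 1.70^6.
12.353 × 1.70⁶ = 12.353 × 24.13757 ≈ 298.171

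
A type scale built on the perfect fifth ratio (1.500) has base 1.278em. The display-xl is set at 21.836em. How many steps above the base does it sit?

7

1.500ⁿ = 21.836 / 1.278 = 17.0861
n = ln(17.0861) / ln(1.500) = 2.8383 / 0.4055 ≈ 7.00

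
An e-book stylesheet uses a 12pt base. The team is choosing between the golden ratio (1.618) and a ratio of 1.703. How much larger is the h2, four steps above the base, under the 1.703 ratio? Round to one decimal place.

18.7pt

Golden ratio: 12.0 × 1.618⁴ = 82.242pt
At 1.703: 12.0 × 1.703⁴ = 100.935pt
Difference: 100.935 − 82.242 = 18.693pt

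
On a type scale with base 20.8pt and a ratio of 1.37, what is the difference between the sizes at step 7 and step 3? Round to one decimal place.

Step 3: 20.8 × 1.37³ = 53.484pt
Step 7: 20.8 × 1.37⁷ = 188.411pt
Difference: 188.411 − 53.484 = 134.927pt

134.9pt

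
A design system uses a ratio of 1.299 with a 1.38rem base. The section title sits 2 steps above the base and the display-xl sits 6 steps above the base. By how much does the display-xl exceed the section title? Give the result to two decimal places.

4.30rem

Step 2: 1.38 × 1.299² = 2.3286rem
Step 6: 1.38 × 1.299⁶ = 6.6303rem
Difference: 6.6303 − 2.3286 = 4.3017rem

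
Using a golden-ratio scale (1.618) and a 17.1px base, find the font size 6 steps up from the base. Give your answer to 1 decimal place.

17.1 × 1.618⁶ = 17.1 × 17.94201 ≈ 306.81

306.8px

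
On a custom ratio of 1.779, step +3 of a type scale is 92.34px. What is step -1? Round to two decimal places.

92.34 ÷ 1.779⁴ = 92.34 ÷ 10.01622 ≈ 9.219

9.22px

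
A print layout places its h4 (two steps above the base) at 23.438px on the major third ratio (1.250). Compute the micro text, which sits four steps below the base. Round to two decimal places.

6.14px

The gap is -4 − (2) = -6 steps, so the factor is 1.250^-6.
23.438 ÷ 1.250⁶ = 23.438 ÷ 3.81470 ≈ 6.144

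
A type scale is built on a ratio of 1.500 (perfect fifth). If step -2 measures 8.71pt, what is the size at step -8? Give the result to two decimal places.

0.76pt

The gap is -8 − (-2) = -6 steps, so the factor is 1.500^-6.
8.71 ÷ 1.500⁶ = 8.71 ÷ 11.39062 ≈ 0.765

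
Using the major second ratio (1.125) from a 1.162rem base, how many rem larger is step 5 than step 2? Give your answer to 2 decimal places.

0.62rem

Step 2: 1.162 × 1.125² = 1.4707rem
Step 5: 1.162 × 1.125⁵ = 2.0940rem
Difference: 2.0940 − 1.4707 = 0.6233rem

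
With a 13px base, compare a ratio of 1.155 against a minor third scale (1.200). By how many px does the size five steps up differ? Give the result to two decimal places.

5.63px

At 1.155: 13.0 × 1.155⁵ = 26.7210px
Minor third: 13.0 × 1.200⁵ = 32.3482px
Difference: 32.3482 − 26.7210 = 5.6272px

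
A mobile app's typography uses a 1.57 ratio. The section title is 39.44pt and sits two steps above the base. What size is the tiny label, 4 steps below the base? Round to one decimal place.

39.44 ÷ 1.57⁶ = 39.44 ÷ 14.97607 ≈ 2.634

2.6pt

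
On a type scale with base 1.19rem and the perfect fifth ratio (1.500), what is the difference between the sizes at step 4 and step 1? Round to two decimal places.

4.24rem

Step 1: 1.19 × 1.500 = 1.7850rem
Step 4: 1.19 × 1.500⁴ = 6.0244rem
Difference: 6.0244 − 1.7850 = 4.2394rem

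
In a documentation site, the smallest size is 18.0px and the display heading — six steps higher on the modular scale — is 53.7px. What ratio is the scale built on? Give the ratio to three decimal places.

The ratio satisfies 18.0 × r⁶ = 53.7, so r = (53.7 / 18.0)^(1/6).
r = 2.9833^(1/6) ≈ 1.1998

1.200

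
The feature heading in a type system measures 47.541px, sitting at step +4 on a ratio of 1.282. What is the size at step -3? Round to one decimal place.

47.541 ÷ 1.282⁷ = 47.541 ÷ 5.69136 ≈ 8.353

8.4px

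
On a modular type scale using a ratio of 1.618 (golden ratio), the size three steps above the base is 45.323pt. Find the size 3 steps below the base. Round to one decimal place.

45.323 ÷ 1.618⁶ = 45.323 ÷ 17.94201 ≈ 2.526

2.5pt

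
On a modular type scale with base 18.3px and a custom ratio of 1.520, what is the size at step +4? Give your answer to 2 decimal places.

Every step multiplies by the scale ratio.
18.3 × 1.520⁴ = 18.3 × 5.33795 ≈ 97.68

97.68px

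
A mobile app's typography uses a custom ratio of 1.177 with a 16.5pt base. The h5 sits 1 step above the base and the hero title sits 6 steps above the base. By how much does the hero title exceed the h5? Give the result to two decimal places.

24.45pt

Step 1: 16.5 × 1.177 = 19.4205pt
Step 6: 16.5 × 1.177⁶ = 43.8675pt
Difference: 43.8675 − 19.4205 = 24.4470pt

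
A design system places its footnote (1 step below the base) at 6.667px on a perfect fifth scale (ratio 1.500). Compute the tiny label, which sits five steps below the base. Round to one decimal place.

1.3px

The gap is -5 − (-1) = -4 steps, so the factor is 1.500^-4.
6.667 ÷ 1.500⁴ = 6.667 ÷ 5.06250 ≈ 1.317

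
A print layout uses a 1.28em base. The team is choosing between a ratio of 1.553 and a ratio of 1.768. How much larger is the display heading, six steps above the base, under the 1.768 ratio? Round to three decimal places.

At 1.553: 1.28 × 1.553⁶ = 17.95720em
At 1.768: 1.28 × 1.768⁶ = 39.09341em
Difference: 39.09341 − 17.95720 = 21.13621em

21.136em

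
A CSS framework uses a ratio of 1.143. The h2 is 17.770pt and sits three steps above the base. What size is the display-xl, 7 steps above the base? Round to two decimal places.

17.770 × 1.143⁴ = 17.770 × 1.70681 ≈ 30.330

30.33pt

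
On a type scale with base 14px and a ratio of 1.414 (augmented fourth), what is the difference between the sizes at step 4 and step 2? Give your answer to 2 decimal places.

Step 2: 14.0 × 1.414² = 27.9915px
Step 4: 14.0 × 1.414⁴ = 55.9662px
Difference: 55.9662 − 27.9915 = 27.9747px

27.97px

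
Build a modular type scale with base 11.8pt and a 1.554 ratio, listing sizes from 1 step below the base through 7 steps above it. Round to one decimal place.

7.6pt, 11.8pt, 18.3pt, 28.5pt, 44.3pt, 68.8pt, 106.9pt, 166.2pt, 258.2pt

Step -1: 11.8 ÷ 1.554 = 7.6
Step 0: 11.8pt
Step 1: 11.8 × 1.554 = 18.3
Step 2: 11.8 × 1.554² = 28.5
Step 3: 11.8 × 1.554³ = 44.3
Step 4: 11.8 × 1.554⁴ = 68.8
Step 5: 11.8 × 1.554⁵ = 106.9
Step 6: 11.8 × 1.554⁶ = 166.2
Step 7: 11.8 × 1.554⁷ = 258.2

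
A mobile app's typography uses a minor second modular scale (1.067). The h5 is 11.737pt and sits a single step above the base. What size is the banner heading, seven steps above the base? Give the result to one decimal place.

17.3pt

Moving from step +1 to step +7 is 6 steps up, so multiply by r⁶.
11.737 × 1.067⁶ = 11.737 × 1.47566 ≈ 17.320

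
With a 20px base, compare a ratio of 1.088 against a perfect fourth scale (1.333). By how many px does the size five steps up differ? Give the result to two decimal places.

At 1.088: 20.0 × 1.088⁵ = 30.4912px
Perfect fourth: 20.0 × 1.333⁵ = 84.1745px
Difference: 84.1745 − 30.4912 = 53.6833px

53.68px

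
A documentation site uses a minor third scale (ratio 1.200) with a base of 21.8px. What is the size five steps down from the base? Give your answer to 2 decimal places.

A modular type scale is a geometric sequence: sizeₙ = base × rⁿ.
21.8 ÷ 1.200⁵ = 21.8 ÷ 2.48832 ≈ 8.76

8.76px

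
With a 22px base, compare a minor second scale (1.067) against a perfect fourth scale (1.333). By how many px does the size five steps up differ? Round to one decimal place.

62.2px

Minor second: 22.0 × 1.067⁵ = 30.426px
Perfect fourth: 22.0 × 1.333⁵ = 92.592px
Difference: 92.592 − 30.426 = 62.166px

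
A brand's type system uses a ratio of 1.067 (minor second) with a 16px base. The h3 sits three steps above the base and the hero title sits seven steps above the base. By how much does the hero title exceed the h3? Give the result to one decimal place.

5.8px

Step 3: 16.0 × 1.067³ = 19.436px
Step 7: 16.0 × 1.067⁷ = 25.192px
Difference: 25.192 − 19.436 = 5.756px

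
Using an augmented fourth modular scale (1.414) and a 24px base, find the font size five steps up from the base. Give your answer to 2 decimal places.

135.66px

24.0 × 1.414⁵ = 24.0 × 5.65258 ≈ 135.66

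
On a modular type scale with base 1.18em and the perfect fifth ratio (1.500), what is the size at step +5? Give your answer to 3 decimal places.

Every step multiplies by the scale ratio.
1.18 × 1.500⁵ = 1.18 × 7.59375 ≈ 8.961

8.961em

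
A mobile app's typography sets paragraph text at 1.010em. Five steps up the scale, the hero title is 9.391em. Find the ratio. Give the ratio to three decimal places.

r⁵ = 9.391 / 1.010, so r = (9.391/1.010)^(1/5).
r = 9.2980^(1/5) ≈ 1.5620

1.562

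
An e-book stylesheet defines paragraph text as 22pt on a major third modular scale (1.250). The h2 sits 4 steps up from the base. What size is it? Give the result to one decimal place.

53.7pt

Every step multiplies by the scale ratio.
22.0 × 1.250⁴ = 22.0 × 2.44141 ≈ 53.71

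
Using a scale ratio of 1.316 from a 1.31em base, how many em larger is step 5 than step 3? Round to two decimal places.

Step 3: 1.31 × 1.316³ = 2.9857em
Step 5: 1.31 × 1.316⁵ = 5.1707em
Difference: 5.1707 − 2.9857 = 2.1850em

2.19em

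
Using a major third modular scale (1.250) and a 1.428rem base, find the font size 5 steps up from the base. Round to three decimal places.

4.358rem

A modular type scale is a geometric sequence: sizeₙ = base × rⁿ.
1.428 × 1.250⁵ = 1.428 × 3.05176 ≈ 4.358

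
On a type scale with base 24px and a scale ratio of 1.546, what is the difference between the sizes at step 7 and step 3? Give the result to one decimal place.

Step 3: 24.0 × 1.546³ = 88.683px
Step 7: 24.0 × 1.546⁷ = 506.615px
Difference: 506.615 − 88.683 = 417.932px

417.9px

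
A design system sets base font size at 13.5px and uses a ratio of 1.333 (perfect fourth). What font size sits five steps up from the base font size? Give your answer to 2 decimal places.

56.82px

13.5 × 1.333⁵ = 13.5 × 4.20873 ≈ 56.82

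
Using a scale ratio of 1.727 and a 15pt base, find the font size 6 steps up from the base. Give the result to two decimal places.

15.0 × 1.727⁶ = 15.0 × 26.53102 ≈ 397.97

397.97pt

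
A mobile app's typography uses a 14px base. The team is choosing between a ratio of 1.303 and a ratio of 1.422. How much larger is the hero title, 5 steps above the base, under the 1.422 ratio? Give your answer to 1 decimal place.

28.8px

At 1.303: 14.0 × 1.303⁵ = 52.584px
At 1.422: 14.0 × 1.422⁵ = 81.400px
Difference: 81.400 − 52.584 = 28.816px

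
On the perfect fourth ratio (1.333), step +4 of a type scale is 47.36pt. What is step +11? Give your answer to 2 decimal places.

354.18pt

The gap is 11 − (4) = 7 steps, so the factor is 1.333^7.
47.36 × 1.333⁷ = 47.36 × 7.47844 ≈ 354.179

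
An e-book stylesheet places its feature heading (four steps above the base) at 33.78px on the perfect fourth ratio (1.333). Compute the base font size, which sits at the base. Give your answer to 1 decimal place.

33.78 ÷ 1.333⁴ = 33.78 ÷ 3.15733 ≈ 10.699

10.7px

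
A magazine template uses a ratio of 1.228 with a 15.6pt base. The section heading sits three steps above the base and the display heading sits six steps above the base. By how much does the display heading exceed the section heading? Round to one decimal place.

24.6pt

Step 3: 15.6 × 1.228³ = 28.888pt
Step 6: 15.6 × 1.228⁶ = 53.495pt
Difference: 53.495 − 28.888 = 24.607pt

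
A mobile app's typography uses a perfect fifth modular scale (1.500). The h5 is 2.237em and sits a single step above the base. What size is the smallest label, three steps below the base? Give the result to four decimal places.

0.4419em

2.237 ÷ 1.500⁴ = 2.237 ÷ 5.06250 ≈ 0.4419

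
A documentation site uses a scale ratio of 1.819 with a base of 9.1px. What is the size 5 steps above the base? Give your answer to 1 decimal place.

Each step on a modular scale multiplies by the ratio, so the size n steps from the base is base × ratioⁿ.
9.1 × 1.819⁵ = 9.1 × 19.91423 ≈ 181.22

181.2px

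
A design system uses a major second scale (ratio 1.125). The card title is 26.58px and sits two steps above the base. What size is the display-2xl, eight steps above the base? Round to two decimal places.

53.89px

The gap is 8 − (2) = 6 steps, so the factor is 1.125^6.
26.58 × 1.125⁶ = 26.58 × 2.02729 ≈ 53.885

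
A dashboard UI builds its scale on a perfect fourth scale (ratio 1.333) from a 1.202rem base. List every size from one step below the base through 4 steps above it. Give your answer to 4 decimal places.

0.9017rem, 1.2020rem, 1.6023rem, 2.1358rem, 2.8470rem, 3.7951rem

Step -1: 1.202 ÷ 1.333 = 0.9017
Step 0: 1.202rem
Step 1: 1.202 × 1.333 = 1.6023
Step 2: 1.202 × 1.333² = 2.1358
Step 3: 1.202 × 1.333³ = 2.8470
Step 4: 1.202 × 1.333⁴ = 3.7951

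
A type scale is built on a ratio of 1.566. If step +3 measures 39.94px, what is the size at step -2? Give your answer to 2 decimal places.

39.94 ÷ 1.566⁵ = 39.94 ÷ 9.41800 ≈ 4.241

4.24px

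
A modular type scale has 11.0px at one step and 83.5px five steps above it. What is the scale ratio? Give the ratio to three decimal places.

The ratio satisfies 11.0 × r⁵ = 83.5, so r = (83.5 / 11.0)^(1/5).
r = 7.5909^(1/5) ≈ 1.4999

1.500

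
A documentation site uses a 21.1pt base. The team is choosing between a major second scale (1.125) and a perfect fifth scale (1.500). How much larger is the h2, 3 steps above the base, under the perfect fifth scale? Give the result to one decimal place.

41.2pt

Major second: 21.1 × 1.125³ = 30.043pt
Perfect fifth: 21.1 × 1.500³ = 71.213pt
Difference: 71.213 − 30.043 = 41.170pt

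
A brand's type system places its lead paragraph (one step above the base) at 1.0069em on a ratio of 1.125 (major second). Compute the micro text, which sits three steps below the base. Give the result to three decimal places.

The gap is -3 − (1) = -4 steps, so the factor is 1.125^-4.
1.0069 ÷ 1.125⁴ = 1.0069 ÷ 1.60181 ≈ 0.629

0.629em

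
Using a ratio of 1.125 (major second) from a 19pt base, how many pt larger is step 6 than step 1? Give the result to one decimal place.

Step 1: 19.0 × 1.125 = 21.375pt
Step 6: 19.0 × 1.125⁶ = 38.518pt
Difference: 38.518 − 21.375 = 17.143pt

17.1pt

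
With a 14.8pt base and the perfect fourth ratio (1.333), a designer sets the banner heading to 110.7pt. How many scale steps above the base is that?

7

1.333ⁿ = 110.7 / 14.8 = 7.4797
n = ln(7.4797) / ln(1.333) = 2.0122 / 0.2874 ≈ 7.00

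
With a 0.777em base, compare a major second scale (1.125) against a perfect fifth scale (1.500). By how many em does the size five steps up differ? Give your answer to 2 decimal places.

Major second: 0.777 × 1.125⁵ = 1.4002em
Perfect fifth: 0.777 × 1.500⁵ = 5.9003em
Difference: 5.9003 − 1.4002 = 4.5001em

4.50em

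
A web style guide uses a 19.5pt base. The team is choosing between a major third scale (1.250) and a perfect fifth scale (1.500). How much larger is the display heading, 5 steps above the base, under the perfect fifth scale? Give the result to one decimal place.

88.6pt

Major third: 19.5 × 1.250⁵ = 59.509pt
Perfect fifth: 19.5 × 1.500⁵ = 148.078pt
Difference: 148.078 − 59.509 = 88.569pt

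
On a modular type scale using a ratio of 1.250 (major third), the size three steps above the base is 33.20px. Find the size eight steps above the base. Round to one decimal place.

The gap is 8 − (3) = 5 steps, so the factor is 1.250^5.
33.20 × 1.250⁵ = 33.20 × 3.05176 ≈ 101.318

101.3px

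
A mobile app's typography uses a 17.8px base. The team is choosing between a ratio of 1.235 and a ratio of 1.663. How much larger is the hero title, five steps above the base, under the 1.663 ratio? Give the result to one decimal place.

175.3px

At 1.235: 17.8 × 1.235⁵ = 51.139px
At 1.663: 17.8 × 1.663⁵ = 226.403px
Difference: 226.403 − 51.139 = 175.264px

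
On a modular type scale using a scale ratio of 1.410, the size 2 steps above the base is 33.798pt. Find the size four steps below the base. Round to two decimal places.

33.798 ÷ 1.410⁶ = 33.798 ÷ 7.85805 ≈ 4.301

4.30pt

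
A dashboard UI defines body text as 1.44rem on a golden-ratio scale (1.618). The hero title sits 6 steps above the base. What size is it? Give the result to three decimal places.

1.44 × 1.618⁶ = 1.44 × 17.94201 ≈ 25.836

25.836rem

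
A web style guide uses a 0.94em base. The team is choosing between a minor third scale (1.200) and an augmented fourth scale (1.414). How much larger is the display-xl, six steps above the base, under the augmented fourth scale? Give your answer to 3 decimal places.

Minor third: 0.94 × 1.200⁶ = 2.80682em
Augmented fourth: 0.94 × 1.414⁶ = 7.51319em
Difference: 7.51319 − 2.80682 = 4.70637em

4.706em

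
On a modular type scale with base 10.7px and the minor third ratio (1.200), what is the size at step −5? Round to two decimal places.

4.30px

Every step multiplies by the scale ratio.
10.7 ÷ 1.200⁵ = 10.7 ÷ 2.48832 ≈ 4.30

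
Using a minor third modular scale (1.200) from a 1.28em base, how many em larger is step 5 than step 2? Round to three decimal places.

1.342em

Step 2: 1.28 × 1.200² = 1.84320em
Step 5: 1.28 × 1.200⁵ = 3.18505em
Difference: 3.18505 − 1.84320 = 1.34185em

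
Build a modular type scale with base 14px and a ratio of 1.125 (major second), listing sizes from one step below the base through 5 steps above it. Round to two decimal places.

12.44px, 14.00px, 15.75px, 17.72px, 19.93px, 22.43px, 25.23px

Step -1: 14.0 ÷ 1.125 = 12.44
Step 0: 14px
Step 1: 14.0 × 1.125 = 15.75
Step 2: 14.0 × 1.125² = 17.72
Step 3: 14.0 × 1.125³ = 19.93
Step 4: 14.0 × 1.125⁴ = 22.43
Step 5: 14.0 × 1.125⁵ = 25.23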